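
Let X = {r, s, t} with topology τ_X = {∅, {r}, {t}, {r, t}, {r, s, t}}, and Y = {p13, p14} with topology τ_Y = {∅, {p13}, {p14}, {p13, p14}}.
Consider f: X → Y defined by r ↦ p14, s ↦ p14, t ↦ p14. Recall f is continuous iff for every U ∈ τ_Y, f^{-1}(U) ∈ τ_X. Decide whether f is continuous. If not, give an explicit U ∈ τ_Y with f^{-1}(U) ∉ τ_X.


f IS continuous.

Compute f^{-1}(U) for each U ∈ τ_Y:
  U = ∅: f^{-1}(U) = ∅ ∈ τ_X ✓.
  U = {p13}: f^{-1}(U) = ∅ ∈ τ_X ✓.
  U = {p14}: f^{-1}(U) = {r, s, t} ∈ τ_X ✓.
  U = {p13, p14}: f^{-1}(U) = {r, s, t} ∈ τ_X ✓.
Every preimage lies in τ_X, so f IS continuous.


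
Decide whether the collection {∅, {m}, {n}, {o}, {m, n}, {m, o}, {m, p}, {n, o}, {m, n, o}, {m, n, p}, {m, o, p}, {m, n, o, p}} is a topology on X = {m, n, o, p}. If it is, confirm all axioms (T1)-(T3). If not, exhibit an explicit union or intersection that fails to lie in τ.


τ IS a topology on X.

Axiom (T1): ∅ ∈ τ? Yes; X ∈ τ? Yes.
Axiom (T2/T3): check pairwise unions and intersections of members of τ.
All pairwise intersections and unions checked — each lies in τ. Therefore τ satisfies (T1), (T2), (T3): it IS a topology on X.


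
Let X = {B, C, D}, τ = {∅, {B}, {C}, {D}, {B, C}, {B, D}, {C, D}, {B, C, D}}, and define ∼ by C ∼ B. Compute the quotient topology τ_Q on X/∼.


X/∼ = {[B=C], [D]}; |τ_Q| = 4.

Equivalence classes: [B=C], [D].
Quotient map π: X → X/∼ sends B ↦ [B=C], C ↦ [B=C], D ↦ [D].
For each subset V ⊆ X/∼, compute π^{-1}(V) ⊆ X and check whether π^{-1}(V) ∈ τ. V is open in τ_Q iff π^{-1}(V) ∈ τ.
  V = {}: π^{-1}(V) = ∅ ∈ τ ✓.
  V = {[B=C]}: π^{-1}(V) = {B, C} ∈ τ ✓.
  V = {[D]}: π^{-1}(V) = {D} ∈ τ ✓.
  V = {[B=C], [D]}: π^{-1}(V) = {B, C, D} ∈ τ ✓.
Open sets in the quotient: τ_Q = {{}, {[B=C]}, {[D]}, {[B=C], [D]}} (4 elements).


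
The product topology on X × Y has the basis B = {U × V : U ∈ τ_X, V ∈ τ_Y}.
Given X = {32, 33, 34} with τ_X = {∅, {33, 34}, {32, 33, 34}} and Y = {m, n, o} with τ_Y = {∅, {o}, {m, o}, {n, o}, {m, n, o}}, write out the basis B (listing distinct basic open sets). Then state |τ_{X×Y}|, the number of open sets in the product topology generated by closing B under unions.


Basis B = {∅ × ∅, {33, 34} × {o}, {32, 33, 34} × {o}, {33, 34} × {m, o}, {33, 34} × {n, o}, {32, 33, 34} × {m, o}, {32, 33, 34} × {n, o}, {33, 34} × {m, n, o}, {32, 33, 34} × {m, n, o}}; |τ_{X×Y}| = 14.

Enumerate products U × V with U ∈ τ_X, V ∈ τ_Y (deduplicated):
  ∅ × ∅ = {} (∅)
  {33, 34} × {o} = {(33,o), (34,o)}
  {32, 33, 34} × {o} = {(32,o), (33,o), (34,o)}
  {33, 34} × {m, o} = {(33,m), (33,o), (34,m), (34,o)}
  {33, 34} × {n, o} = {(33,n), (33,o), (34,n), (34,o)}
  {32, 33, 34} × {m, o} = {(32,m), (32,o), (33,m), (33,o), (34,m), (34,o)}
  {32, 33, 34} × {n, o} = {(32,n), (32,o), (33,n), (33,o), (34,n), (34,o)}
  {33, 34} × {m, n, o} = {(33,m), (33,n), (33,o), (34,m), (34,n), (34,o)}
  {32, 33, 34} × {m, n, o} = {(32,m), (32,n), (32,o), (33,m), (33,n), (33,o), (34,m), (34,n), (34,o)}
These 9 distinct sets form the basis B.
Close under arbitrary unions to get τ_{X×Y}; counting gives |τ_{X×Y}| = 14.


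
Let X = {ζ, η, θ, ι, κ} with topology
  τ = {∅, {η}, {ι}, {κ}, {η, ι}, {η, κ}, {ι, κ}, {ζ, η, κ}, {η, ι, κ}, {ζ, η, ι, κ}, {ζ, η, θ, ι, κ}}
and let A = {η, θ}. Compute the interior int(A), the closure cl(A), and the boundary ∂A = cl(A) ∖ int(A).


int(A) = {η}, cl(A) = {ζ, η, θ}, ∂A = {ζ, θ}.

Closed sets in (X, τ) are complements of opens:
  closed(X, τ) = {∅, {θ}, {ζ, θ}, {θ, ι}, {ζ, η, θ}, {ζ, θ, ι}, {ζ, θ, κ}, {ζ, η, θ, ι}, {ζ, η, θ, κ}, {ζ, θ, ι, κ}, {ζ, η, θ, ι, κ}}.
int(A) = ⋃ {U ∈ τ : U ⊆ A}. Opens contained in A: ∅, {η}.
Taking the union of these: int(A) = {η}.
cl(A) = ⋂ {C closed : A ⊆ C}. Closed sets containing A: {ζ, η, θ}, {ζ, η, θ, ι}, {ζ, η, θ, κ}, {ζ, η, θ, ι, κ}.
Intersecting these: cl(A) = {ζ, η, θ}.
∂A = cl(A) ∖ int(A) = {ζ, η, θ} ∖ {η} = {ζ, θ}.


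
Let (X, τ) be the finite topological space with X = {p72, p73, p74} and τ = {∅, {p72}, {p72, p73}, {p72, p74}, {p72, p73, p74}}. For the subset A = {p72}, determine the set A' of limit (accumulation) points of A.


A' = {p73, p74}

For each x ∈ X, list the open sets U ∈ τ with x ∈ U, then check whether U ∩ (A ∖ {x}) ≠ ∅ for every such U.
  x = p72: open {p72} ∋ x has {p72} ∩ (A ∖ {p72}) = ∅, so x is NOT a limit point.
  x = p73: opens ∋ x are {p72, p73}, {p72, p73, p74}; each meets A ∖ {p73}, so x IS a limit point.
  x = p74: opens ∋ x are {p72, p74}, {p72, p73, p74}; each meets A ∖ {p74}, so x IS a limit point.
Collecting: A' = {p73, p74}.


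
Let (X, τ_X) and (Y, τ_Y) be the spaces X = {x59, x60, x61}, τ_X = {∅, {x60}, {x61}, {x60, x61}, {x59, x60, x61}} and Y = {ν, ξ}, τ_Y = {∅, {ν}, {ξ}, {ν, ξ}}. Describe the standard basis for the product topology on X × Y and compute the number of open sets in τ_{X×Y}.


Basis B = {∅ × ∅, {x60} × {ν}, {x60} × {ξ}, {x61} × {ν}, {x61} × {ξ}, {x60} × {ν, ξ}, {x60, x61} × {ν}, {x60, x61} × {ξ}, {x61} × {ν, ξ}, {x59, x60, x61} × {ν}, {x59, x60, x61} × {ξ}, {x60, x61} × {ν, ξ}, {x59, x60, x61} × {ν, ξ}}; |τ_{X×Y}| = 25.

Enumerate products U × V with U ∈ τ_X, V ∈ τ_Y (deduplicated):
  ∅ × ∅ = {} (∅)
  {x60} × {ν} = {(x60,ν)}
  {x60} × {ξ} = {(x60,ξ)}
  {x61} × {ν} = {(x61,ν)}
  {x61} × {ξ} = {(x61,ξ)}
  {x60} × {ν, ξ} = {(x60,ν), (x60,ξ)}
  {x60, x61} × {ν} = {(x60,ν), (x61,ν)}
  {x60, x61} × {ξ} = {(x60,ξ), (x61,ξ)}
  {x61} × {ν, ξ} = {(x61,ν), (x61,ξ)}
  {x59, x60, x61} × {ν} = {(x59,ν), (x60,ν), (x61,ν)}
  {x59, x60, x61} × {ξ} = {(x59,ξ), (x60,ξ), (x61,ξ)}
  {x60, x61} × {ν, ξ} = {(x60,ν), (x60,ξ), (x61,ν), (x61,ξ)}
  {x59, x60, x61} × {ν, ξ} = {(x59,ν), (x59,ξ), (x60,ν), (x60,ξ), (x61,ν), (x61,ξ)}
These 13 distinct sets form the basis B.
Close under arbitrary unions to get τ_{X×Y}; counting gives |τ_{X×Y}| = 25.


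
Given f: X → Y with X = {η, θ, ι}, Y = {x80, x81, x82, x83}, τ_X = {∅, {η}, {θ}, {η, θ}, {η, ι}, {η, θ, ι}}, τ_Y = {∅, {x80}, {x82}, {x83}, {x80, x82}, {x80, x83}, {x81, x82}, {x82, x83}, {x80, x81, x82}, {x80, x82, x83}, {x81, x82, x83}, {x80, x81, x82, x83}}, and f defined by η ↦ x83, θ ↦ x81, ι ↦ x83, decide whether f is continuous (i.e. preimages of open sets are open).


f IS continuous.

Compute f^{-1}(U) for each U ∈ τ_Y:
  U = ∅: f^{-1}(U) = ∅ ∈ τ_X ✓.
  U = {x80}: f^{-1}(U) = ∅ ∈ τ_X ✓.
  U = {x82}: f^{-1}(U) = ∅ ∈ τ_X ✓.
  U = {x83}: f^{-1}(U) = {η, ι} ∈ τ_X ✓.
  U = {x80, x82}: f^{-1}(U) = ∅ ∈ τ_X ✓.
  U = {x80, x83}: f^{-1}(U) = {η, ι} ∈ τ_X ✓.
  U = {x81, x82}: f^{-1}(U) = {θ} ∈ τ_X ✓.
  U = {x82, x83}: f^{-1}(U) = {η, ι} ∈ τ_X ✓.
  U = {x80, x81, x82}: f^{-1}(U) = {θ} ∈ τ_X ✓.
  U = {x80, x82, x83}: f^{-1}(U) = {η, ι} ∈ τ_X ✓.
  U = {x81, x82, x83}: f^{-1}(U) = {η, θ, ι} ∈ τ_X ✓.
  U = {x80, x81, x82, x83}: f^{-1}(U) = {η, θ, ι} ∈ τ_X ✓.
Every preimage lies in τ_X, so f IS continuous.


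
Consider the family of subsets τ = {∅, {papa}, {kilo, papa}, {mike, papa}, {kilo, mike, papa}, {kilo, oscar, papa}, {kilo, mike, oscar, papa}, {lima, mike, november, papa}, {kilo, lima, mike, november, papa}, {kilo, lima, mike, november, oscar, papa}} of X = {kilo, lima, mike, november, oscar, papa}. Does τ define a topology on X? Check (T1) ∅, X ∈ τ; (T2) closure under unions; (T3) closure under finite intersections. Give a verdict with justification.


τ IS a topology on X.

Axiom (T1): ∅ ∈ τ? Yes; X ∈ τ? Yes.
Axiom (T2/T3): check pairwise unions and intersections of members of τ.
All pairwise intersections and unions checked — each lies in τ. Therefore τ satisfies (T1), (T2), (T3): it IS a topology on X.


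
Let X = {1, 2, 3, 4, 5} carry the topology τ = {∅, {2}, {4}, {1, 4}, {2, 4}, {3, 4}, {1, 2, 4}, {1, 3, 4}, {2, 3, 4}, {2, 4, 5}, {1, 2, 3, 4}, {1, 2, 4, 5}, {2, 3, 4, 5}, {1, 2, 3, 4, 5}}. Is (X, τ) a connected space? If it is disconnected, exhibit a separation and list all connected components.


(X, τ) is connected.

Find clopen sets (U ∈ τ with X ∖ U ∈ τ):
  U = ∅, X ∖ U = {1, 2, 3, 4, 5} — both open, so U is clopen.
  U = {1, 2, 3, 4, 5}, X ∖ U = ∅ — both open, so U is clopen.
Only trivial clopens (∅ and X) exist, so (X, τ) is connected.
Compute connected components by grouping points that agree on all clopens:
  component: {1, 2, 3, 4, 5}


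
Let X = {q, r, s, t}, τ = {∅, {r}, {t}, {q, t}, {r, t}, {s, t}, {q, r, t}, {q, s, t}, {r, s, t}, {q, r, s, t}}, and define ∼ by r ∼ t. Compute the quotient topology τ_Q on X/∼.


X/∼ = {[q], [r=t], [s]}; |τ_Q| = 5.

Equivalence classes: [q], [r=t], [s].
Quotient map π: X → X/∼ sends q ↦ [q], r ↦ [r=t], s ↦ [s], t ↦ [r=t].
For each subset V ⊆ X/∼, compute π^{-1}(V) ⊆ X and check whether π^{-1}(V) ∈ τ. V is open in τ_Q iff π^{-1}(V) ∈ τ.
  V = {}: π^{-1}(V) = ∅ ∈ τ ✓.
  V = {[q]}: π^{-1}(V) = {q} ∉ τ ✗.
  V = {[r=t]}: π^{-1}(V) = {r, t} ∈ τ ✓.
  V = {[q], [r=t]}: π^{-1}(V) = {q, r, t} ∈ τ ✓.
  V = {[s]}: π^{-1}(V) = {s} ∉ τ ✗.
  V = {[q], [s]}: π^{-1}(V) = {q, s} ∉ τ ✗.
  V = {[r=t], [s]}: π^{-1}(V) = {r, s, t} ∈ τ ✓.
  V = {[q], [r=t], [s]}: π^{-1}(V) = {q, r, s, t} ∈ τ ✓.
Open sets in the quotient: τ_Q = {{}, {[r=t]}, {[q], [r=t]}, {[r=t], [s]}, {[q], [r=t], [s]}} (5 elements).


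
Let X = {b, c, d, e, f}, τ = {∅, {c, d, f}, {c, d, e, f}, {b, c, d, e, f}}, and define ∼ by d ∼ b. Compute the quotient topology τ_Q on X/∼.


X/∼ = {[b=d], [c], [e], [f]}; |τ_Q| = 2.

Equivalence classes: [b=d], [c], [e], [f].
Quotient map π: X → X/∼ sends b ↦ [b=d], c ↦ [c], d ↦ [b=d], e ↦ [e], f ↦ [f].
For each subset V ⊆ X/∼, compute π^{-1}(V) ⊆ X and check whether π^{-1}(V) ∈ τ. V is open in τ_Q iff π^{-1}(V) ∈ τ.
  V = {}: π^{-1}(V) = ∅ ∈ τ ✓.
  V = {[b=d]}: π^{-1}(V) = {b, d} ∉ τ ✗.
  V = {[c]}: π^{-1}(V) = {c} ∉ τ ✗.
  V = {[b=d], [c]}: π^{-1}(V) = {b, c, d} ∉ τ ✗.
  V = {[e]}: π^{-1}(V) = {e} ∉ τ ✗.
  V = {[b=d], [e]}: π^{-1}(V) = {b, d, e} ∉ τ ✗.
  V = {[c], [e]}: π^{-1}(V) = {c, e} ∉ τ ✗.
  V = {[b=d], [c], [e]}: π^{-1}(V) = {b, c, d, e} ∉ τ ✗.
  V = {[f]}: π^{-1}(V) = {f} ∉ τ ✗.
  V = {[b=d], [f]}: π^{-1}(V) = {b, d, f} ∉ τ ✗.
  V = {[c], [f]}: π^{-1}(V) = {c, f} ∉ τ ✗.
  V = {[b=d], [c], [f]}: π^{-1}(V) = {b, c, d, f} ∉ τ ✗.
  V = {[e], [f]}: π^{-1}(V) = {e, f} ∉ τ ✗.
  V = {[b=d], [e], [f]}: π^{-1}(V) = {b, d, e, f} ∉ τ ✗.
  V = {[c], [e], [f]}: π^{-1}(V) = {c, e, f} ∉ τ ✗.
  V = {[b=d], [c], [e], [f]}: π^{-1}(V) = {b, c, d, e, f} ∈ τ ✓.
Open sets in the quotient: τ_Q = {{}, {[b=d], [c], [e], [f]}} (2 elements).


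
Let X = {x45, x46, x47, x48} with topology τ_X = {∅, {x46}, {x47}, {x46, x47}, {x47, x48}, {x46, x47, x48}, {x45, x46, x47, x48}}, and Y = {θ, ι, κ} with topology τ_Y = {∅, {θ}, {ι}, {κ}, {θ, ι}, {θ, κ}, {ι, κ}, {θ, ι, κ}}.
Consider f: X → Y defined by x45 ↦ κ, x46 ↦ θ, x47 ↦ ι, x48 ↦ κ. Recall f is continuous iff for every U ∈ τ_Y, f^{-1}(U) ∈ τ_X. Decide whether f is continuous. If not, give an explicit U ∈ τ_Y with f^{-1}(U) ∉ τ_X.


f is NOT continuous.

Compute f^{-1}(U) for each U ∈ τ_Y:
  U = ∅: f^{-1}(U) = ∅ ∈ τ_X ✓.
  U = {θ}: f^{-1}(U) = {x46} ∈ τ_X ✓.
  U = {ι}: f^{-1}(U) = {x47} ∈ τ_X ✓.
  U = {κ}: f^{-1}(U) = {x45, x48} ∉ τ_X ✗.
  U = {θ, ι}: f^{-1}(U) = {x46, x47} ∈ τ_X ✓.
  U = {θ, κ}: f^{-1}(U) = {x45, x46, x48} ∉ τ_X ✗.
  U = {ι, κ}: f^{-1}(U) = {x45, x47, x48} ∉ τ_X ✗.
  U = {θ, ι, κ}: f^{-1}(U) = {x45, x46, x47, x48} ∈ τ_X ✓.
Found U = {κ} with f^{-1}(U) = {x45, x48} not in τ_X. Therefore f is NOT continuous.


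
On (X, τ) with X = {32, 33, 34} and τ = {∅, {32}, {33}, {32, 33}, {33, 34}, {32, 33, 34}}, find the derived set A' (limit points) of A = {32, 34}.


A' = ∅

For each x ∈ X, list the open sets U ∈ τ with x ∈ U, then check whether U ∩ (A ∖ {x}) ≠ ∅ for every such U.
  x = 32: open {32} ∋ x has {32} ∩ (A ∖ {32}) = ∅, so x is NOT a limit point.
  x = 33: open {33} ∋ x has {33} ∩ (A ∖ {33}) = ∅, so x is NOT a limit point.
  x = 34: open {33, 34} ∋ x has {33, 34} ∩ (A ∖ {34}) = ∅, so x is NOT a limit point.
Collecting: A' = ∅.


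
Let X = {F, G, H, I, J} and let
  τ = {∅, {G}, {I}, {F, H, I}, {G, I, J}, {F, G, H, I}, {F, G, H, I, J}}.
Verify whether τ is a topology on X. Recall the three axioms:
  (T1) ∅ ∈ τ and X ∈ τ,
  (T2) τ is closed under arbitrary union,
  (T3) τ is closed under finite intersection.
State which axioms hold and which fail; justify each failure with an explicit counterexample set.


τ is NOT a topology on X.

Axiom (T1): ∅ ∈ τ? Yes; X ∈ τ? Yes.
Axiom (T2/T3): check pairwise unions and intersections of members of τ.
Counterexample for (T2): {G} ∪ {I} = {G, I} ∉ τ. Therefore τ is NOT a topology.


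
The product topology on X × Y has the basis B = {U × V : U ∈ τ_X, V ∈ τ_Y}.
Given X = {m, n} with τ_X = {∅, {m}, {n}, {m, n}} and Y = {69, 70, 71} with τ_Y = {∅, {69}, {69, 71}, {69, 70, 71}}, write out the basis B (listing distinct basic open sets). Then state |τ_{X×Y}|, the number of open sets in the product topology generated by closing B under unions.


Basis B = {∅ × ∅, {m} × {69}, {n} × {69}, {m} × {69, 71}, {m, n} × {69}, {n} × {69, 71}, {m} × {69, 70, 71}, {n} × {69, 70, 71}, {m, n} × {69, 71}, {m, n} × {69, 70, 71}}; |τ_{X×Y}| = 16.

Enumerate products U × V with U ∈ τ_X, V ∈ τ_Y (deduplicated):
  ∅ × ∅ = {} (∅)
  {m} × {69} = {(m,69)}
  {n} × {69} = {(n,69)}
  {m} × {69, 71} = {(m,69), (m,71)}
  {m, n} × {69} = {(m,69), (n,69)}
  {n} × {69, 71} = {(n,69), (n,71)}
  {m} × {69, 70, 71} = {(m,69), (m,70), (m,71)}
  {n} × {69, 70, 71} = {(n,69), (n,70), (n,71)}
  {m, n} × {69, 71} = {(m,69), (m,71), (n,69), (n,71)}
  {m, n} × {69, 70, 71} = {(m,69), (m,70), (m,71), (n,69), (n,70), (n,71)}
These 10 distinct sets form the basis B.
Close under arbitrary unions to get τ_{X×Y}; counting gives |τ_{X×Y}| = 16.


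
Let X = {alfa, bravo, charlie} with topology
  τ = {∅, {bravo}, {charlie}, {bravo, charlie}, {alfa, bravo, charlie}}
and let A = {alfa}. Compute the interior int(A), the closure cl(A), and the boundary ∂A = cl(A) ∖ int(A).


int(A) = ∅, cl(A) = {alfa}, ∂A = {alfa}.

Closed sets in (X, τ) are complements of opens:
  closed(X, τ) = {∅, {alfa}, {alfa, bravo}, {alfa, charlie}, {alfa, bravo, charlie}}.
int(A) = ⋃ {U ∈ τ : U ⊆ A}. Opens contained in A: ∅.
Taking the union of these: int(A) = ∅.
cl(A) = ⋂ {C closed : A ⊆ C}. Closed sets containing A: {alfa}, {alfa, bravo}, {alfa, charlie}, {alfa, bravo, charlie}.
Intersecting these: cl(A) = {alfa}.
∂A = cl(A) ∖ int(A) = {alfa} ∖ ∅ = {alfa}.


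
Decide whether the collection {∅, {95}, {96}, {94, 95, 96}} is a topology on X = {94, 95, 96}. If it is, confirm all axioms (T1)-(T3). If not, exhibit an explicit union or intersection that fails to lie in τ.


τ is NOT a topology on X.

Axiom (T1): ∅ ∈ τ? Yes; X ∈ τ? Yes.
Axiom (T2/T3): check pairwise unions and intersections of members of τ.
Counterexample for (T2): {95} ∪ {96} = {95, 96} ∉ τ. Therefore τ is NOT a topology.


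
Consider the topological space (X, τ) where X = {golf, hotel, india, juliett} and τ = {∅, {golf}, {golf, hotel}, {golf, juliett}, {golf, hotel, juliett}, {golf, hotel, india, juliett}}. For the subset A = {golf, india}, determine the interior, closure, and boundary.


int(A) = {golf}, cl(A) = {golf, hotel, india, juliett}, ∂A = {hotel, india, juliett}.

Closed sets in (X, τ) are complements of opens:
  closed(X, τ) = {∅, {india}, {hotel, india}, {india, juliett}, {hotel, india, juliett}, {golf, hotel, india, juliett}}.
int(A) = ⋃ {U ∈ τ : U ⊆ A}. Opens contained in A: ∅, {golf}.
Taking the union of these: int(A) = {golf}.
cl(A) = ⋂ {C closed : A ⊆ C}. Closed sets containing A: {golf, hotel, india, juliett}.
Intersecting these: cl(A) = {golf, hotel, india, juliett}.
∂A = cl(A) ∖ int(A) = {golf, hotel, india, juliett} ∖ {golf} = {hotel, india, juliett}.


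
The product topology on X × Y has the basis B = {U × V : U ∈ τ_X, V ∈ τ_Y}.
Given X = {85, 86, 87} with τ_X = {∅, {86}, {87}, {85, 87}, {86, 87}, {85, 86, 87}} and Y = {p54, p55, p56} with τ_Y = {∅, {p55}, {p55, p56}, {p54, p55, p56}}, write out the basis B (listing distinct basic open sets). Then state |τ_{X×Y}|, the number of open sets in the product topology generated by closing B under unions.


Basis B = {∅ × ∅, {86} × {p55}, {87} × {p55}, {85, 87} × {p55}, {86} × {p55, p56}, {86, 87} × {p55}, {87} × {p55, p56}, {85, 86, 87} × {p55}, {86} × {p54, p55, p56}, {87} × {p54, p55, p56}, {85, 87} × {p55, p56}, {86, 87} × {p55, p56}, {85, 87} × {p54, p55, p56}, {85, 86, 87} × {p55, p56}, {86, 87} × {p54, p55, p56}, {85, 86, 87} × {p54, p55, p56}}; |τ_{X×Y}| = 40.

Enumerate products U × V with U ∈ τ_X, V ∈ τ_Y (deduplicated):
  ∅ × ∅ = {} (∅)
  {86} × {p55} = {(86,p55)}
  {87} × {p55} = {(87,p55)}
  {85, 87} × {p55} = {(85,p55), (87,p55)}
  {86} × {p55, p56} = {(86,p55), (86,p56)}
  {86, 87} × {p55} = {(86,p55), (87,p55)}
  {87} × {p55, p56} = {(87,p55), (87,p56)}
  {85, 86, 87} × {p55} = {(85,p55), (86,p55), (87,p55)}
  {86} × {p54, p55, p56} = {(86,p54), (86,p55), (86,p56)}
  {87} × {p54, p55, p56} = {(87,p54), (87,p55), (87,p56)}
  {85, 87} × {p55, p56} = {(85,p55), (85,p56), (87,p55), (87,p56)}
  {86, 87} × {p55, p56} = {(86,p55), (86,p56), (87,p55), (87,p56)}
  {85, 87} × {p54, p55, p56} = {(85,p54), (85,p55), (85,p56), (87,p54), (87,p55), (87,p56)}
  {85, 86, 87} × {p55, p56} = {(85,p55), (85,p56), (86,p55), (86,p56), (87,p55), (87,p56)}
  {86, 87} × {p54, p55, p56} = {(86,p54), (86,p55), (86,p56), (87,p54), (87,p55), (87,p56)}
  {85, 86, 87} × {p54, p55, p56} = {(85,p54), (85,p55), (85,p56), (86,p54), (86,p55), (86,p56), (87,p54), (87,p55), (87,p56)}
These 16 distinct sets form the basis B.
Close under arbitrary unions to get τ_{X×Y}; counting gives |τ_{X×Y}| = 40.


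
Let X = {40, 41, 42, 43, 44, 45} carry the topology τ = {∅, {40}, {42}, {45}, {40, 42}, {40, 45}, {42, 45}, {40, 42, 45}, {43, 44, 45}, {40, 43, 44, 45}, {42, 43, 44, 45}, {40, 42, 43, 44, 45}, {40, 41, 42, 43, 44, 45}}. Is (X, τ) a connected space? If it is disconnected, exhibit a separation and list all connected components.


(X, τ) is connected.

Find clopen sets (U ∈ τ with X ∖ U ∈ τ):
  U = ∅, X ∖ U = {40, 41, 42, 43, 44, 45} — both open, so U is clopen.
  U = {40, 41, 42, 43, 44, 45}, X ∖ U = ∅ — both open, so U is clopen.
Only trivial clopens (∅ and X) exist, so (X, τ) is connected.
Compute connected components by grouping points that agree on all clopens:
  component: {40, 41, 42, 43, 44, 45}


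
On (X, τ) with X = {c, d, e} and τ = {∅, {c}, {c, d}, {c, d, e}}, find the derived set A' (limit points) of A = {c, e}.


A' = {d, e}

For each x ∈ X, list the open sets U ∈ τ with x ∈ U, then check whether U ∩ (A ∖ {x}) ≠ ∅ for every such U.
  x = c: open {c} ∋ x has {c} ∩ (A ∖ {c}) = ∅, so x is NOT a limit point.
  x = d: opens ∋ x are {c, d}, {c, d, e}; each meets A ∖ {d}, so x IS a limit point.
  x = e: opens ∋ x are {c, d, e}; each meets A ∖ {e}, so x IS a limit point.
Collecting: A' = {d, e}.


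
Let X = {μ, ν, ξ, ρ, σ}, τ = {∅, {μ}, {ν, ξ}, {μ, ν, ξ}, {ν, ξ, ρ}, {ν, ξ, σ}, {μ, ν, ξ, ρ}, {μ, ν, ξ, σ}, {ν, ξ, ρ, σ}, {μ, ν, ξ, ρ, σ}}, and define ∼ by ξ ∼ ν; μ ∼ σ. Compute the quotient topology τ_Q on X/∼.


X/∼ = {[μ=σ], [ν=ξ], [ρ]}; |τ_Q| = 5.

Equivalence classes: [μ=σ], [ν=ξ], [ρ].
Quotient map π: X → X/∼ sends μ ↦ [μ=σ], ν ↦ [ν=ξ], ξ ↦ [ν=ξ], ρ ↦ [ρ], σ ↦ [μ=σ].
For each subset V ⊆ X/∼, compute π^{-1}(V) ⊆ X and check whether π^{-1}(V) ∈ τ. V is open in τ_Q iff π^{-1}(V) ∈ τ.
  V = {}: π^{-1}(V) = ∅ ∈ τ ✓.
  V = {[μ=σ]}: π^{-1}(V) = {μ, σ} ∉ τ ✗.
  V = {[ν=ξ]}: π^{-1}(V) = {ν, ξ} ∈ τ ✓.
  V = {[μ=σ], [ν=ξ]}: π^{-1}(V) = {μ, ν, ξ, σ} ∈ τ ✓.
  V = {[ρ]}: π^{-1}(V) = {ρ} ∉ τ ✗.
  V = {[μ=σ], [ρ]}: π^{-1}(V) = {μ, ρ, σ} ∉ τ ✗.
  V = {[ν=ξ], [ρ]}: π^{-1}(V) = {ν, ξ, ρ} ∈ τ ✓.
  V = {[μ=σ], [ν=ξ], [ρ]}: π^{-1}(V) = {μ, ν, ξ, ρ, σ} ∈ τ ✓.
Open sets in the quotient: τ_Q = {{}, {[ν=ξ]}, {[μ=σ], [ν=ξ]}, {[ν=ξ], [ρ]}, {[μ=σ], [ν=ξ], [ρ]}} (5 elements).


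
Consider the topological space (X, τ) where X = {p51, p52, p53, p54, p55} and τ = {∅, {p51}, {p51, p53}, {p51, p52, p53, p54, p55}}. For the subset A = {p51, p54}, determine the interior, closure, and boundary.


int(A) = {p51}, cl(A) = {p51, p52, p53, p54, p55}, ∂A = {p52, p53, p54, p55}.

Closed sets in (X, τ) are complements of opens:
  closed(X, τ) = {∅, {p52, p54, p55}, {p52, p53, p54, p55}, {p51, p52, p53, p54, p55}}.
int(A) = ⋃ {U ∈ τ : U ⊆ A}. Opens contained in A: ∅, {p51}.
Taking the union of these: int(A) = {p51}.
cl(A) = ⋂ {C closed : A ⊆ C}. Closed sets containing A: {p51, p52, p53, p54, p55}.
Intersecting these: cl(A) = {p51, p52, p53, p54, p55}.
∂A = cl(A) ∖ int(A) = {p51, p52, p53, p54, p55} ∖ {p51} = {p52, p53, p54, p55}.


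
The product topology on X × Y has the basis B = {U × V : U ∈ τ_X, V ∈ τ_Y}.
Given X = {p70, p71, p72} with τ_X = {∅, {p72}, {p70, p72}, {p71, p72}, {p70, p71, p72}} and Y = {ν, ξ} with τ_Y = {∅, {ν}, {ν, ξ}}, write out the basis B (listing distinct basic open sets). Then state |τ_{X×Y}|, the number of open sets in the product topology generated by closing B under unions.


Basis B = {∅ × ∅, {p72} × {ν}, {p70, p72} × {ν}, {p71, p72} × {ν}, {p72} × {ν, ξ}, {p70, p71, p72} × {ν}, {p70, p72} × {ν, ξ}, {p71, p72} × {ν, ξ}, {p70, p71, p72} × {ν, ξ}}; |τ_{X×Y}| = 14.

Enumerate products U × V with U ∈ τ_X, V ∈ τ_Y (deduplicated):
  ∅ × ∅ = {} (∅)
  {p72} × {ν} = {(p72,ν)}
  {p70, p72} × {ν} = {(p70,ν), (p72,ν)}
  {p71, p72} × {ν} = {(p71,ν), (p72,ν)}
  {p72} × {ν, ξ} = {(p72,ν), (p72,ξ)}
  {p70, p71, p72} × {ν} = {(p70,ν), (p71,ν), (p72,ν)}
  {p70, p72} × {ν, ξ} = {(p70,ν), (p70,ξ), (p72,ν), (p72,ξ)}
  {p71, p72} × {ν, ξ} = {(p71,ν), (p71,ξ), (p72,ν), (p72,ξ)}
  {p70, p71, p72} × {ν, ξ} = {(p70,ν), (p70,ξ), (p71,ν), (p71,ξ), (p72,ν), (p72,ξ)}
These 9 distinct sets form the basis B.
Close under arbitrary unions to get τ_{X×Y}; counting gives |τ_{X×Y}| = 14.


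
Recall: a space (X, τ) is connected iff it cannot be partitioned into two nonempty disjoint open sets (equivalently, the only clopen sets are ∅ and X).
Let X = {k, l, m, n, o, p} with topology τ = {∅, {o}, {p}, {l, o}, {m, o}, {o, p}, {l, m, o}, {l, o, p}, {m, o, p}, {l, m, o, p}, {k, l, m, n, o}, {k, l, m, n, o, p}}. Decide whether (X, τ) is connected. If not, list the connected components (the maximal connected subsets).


(X, τ) is disconnected; components = [{p}, {k, l, m, n, o}].

Find clopen sets (U ∈ τ with X ∖ U ∈ τ):
  U = ∅, X ∖ U = {k, l, m, n, o, p} — both open, so U is clopen.
  U = {p}, X ∖ U = {k, l, m, n, o} — both open, so U is clopen.
  U = {k, l, m, n, o}, X ∖ U = {p} — both open, so U is clopen.
  U = {k, l, m, n, o, p}, X ∖ U = ∅ — both open, so U is clopen.
Nontrivial clopen(s) exist: e.g. {p}. So (X, τ) is disconnected.
Compute connected components by grouping points that agree on all clopens:
  component: {p}
  component: {k, l, m, n, o}


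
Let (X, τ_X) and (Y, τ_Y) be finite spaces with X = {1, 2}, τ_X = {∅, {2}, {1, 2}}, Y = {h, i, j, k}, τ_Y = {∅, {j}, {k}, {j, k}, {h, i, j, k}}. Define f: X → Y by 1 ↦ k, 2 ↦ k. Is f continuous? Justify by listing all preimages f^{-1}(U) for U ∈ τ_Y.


f IS continuous.

Compute f^{-1}(U) for each U ∈ τ_Y:
  U = ∅: f^{-1}(U) = ∅ ∈ τ_X ✓.
  U = {j}: f^{-1}(U) = ∅ ∈ τ_X ✓.
  U = {k}: f^{-1}(U) = {1, 2} ∈ τ_X ✓.
  U = {j, k}: f^{-1}(U) = {1, 2} ∈ τ_X ✓.
  U = {h, i, j, k}: f^{-1}(U) = {1, 2} ∈ τ_X ✓.
Every preimage lies in τ_X, so f IS continuous.


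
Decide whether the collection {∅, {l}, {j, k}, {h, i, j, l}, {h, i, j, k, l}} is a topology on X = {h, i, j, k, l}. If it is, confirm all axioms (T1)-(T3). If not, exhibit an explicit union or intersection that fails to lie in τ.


τ is NOT a topology on X.

Axiom (T1): ∅ ∈ τ? Yes; X ∈ τ? Yes.
Axiom (T2/T3): check pairwise unions and intersections of members of τ.
Counterexample for (T2): {l} ∪ {j, k} = {j, k, l} ∉ τ. Therefore τ is NOT a topology.


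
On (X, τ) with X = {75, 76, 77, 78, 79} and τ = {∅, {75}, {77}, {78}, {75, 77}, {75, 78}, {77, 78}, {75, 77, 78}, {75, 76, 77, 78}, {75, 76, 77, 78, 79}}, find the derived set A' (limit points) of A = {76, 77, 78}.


A' = {76, 79}

For each x ∈ X, list the open sets U ∈ τ with x ∈ U, then check whether U ∩ (A ∖ {x}) ≠ ∅ for every such U.
  x = 75: open {75} ∋ x has {75} ∩ (A ∖ {75}) = ∅, so x is NOT a limit point.
  x = 76: opens ∋ x are {75, 76, 77, 78}, {75, 76, 77, 78, 79}; each meets A ∖ {76}, so x IS a limit point.
  x = 77: open {77} ∋ x has {77} ∩ (A ∖ {77}) = ∅, so x is NOT a limit point.
  x = 78: open {78} ∋ x has {78} ∩ (A ∖ {78}) = ∅, so x is NOT a limit point.
  x = 79: opens ∋ x are {75, 76, 77, 78, 79}; each meets A ∖ {79}, so x IS a limit point.
Collecting: A' = {76, 79}.


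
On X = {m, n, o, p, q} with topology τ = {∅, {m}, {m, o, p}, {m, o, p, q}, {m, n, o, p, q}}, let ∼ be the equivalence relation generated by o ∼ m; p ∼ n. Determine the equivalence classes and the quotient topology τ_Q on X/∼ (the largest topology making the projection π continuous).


X/∼ = {[m=o], [n=p], [q]}; |τ_Q| = 2.

Equivalence classes: [m=o], [n=p], [q].
Quotient map π: X → X/∼ sends m ↦ [m=o], n ↦ [n=p], o ↦ [m=o], p ↦ [n=p], q ↦ [q].
For each subset V ⊆ X/∼, compute π^{-1}(V) ⊆ X and check whether π^{-1}(V) ∈ τ. V is open in τ_Q iff π^{-1}(V) ∈ τ.
  V = {}: π^{-1}(V) = ∅ ∈ τ ✓.
  V = {[m=o]}: π^{-1}(V) = {m, o} ∉ τ ✗.
  V = {[n=p]}: π^{-1}(V) = {n, p} ∉ τ ✗.
  V = {[m=o], [n=p]}: π^{-1}(V) = {m, n, o, p} ∉ τ ✗.
  V = {[q]}: π^{-1}(V) = {q} ∉ τ ✗.
  V = {[m=o], [q]}: π^{-1}(V) = {m, o, q} ∉ τ ✗.
  V = {[n=p], [q]}: π^{-1}(V) = {n, p, q} ∉ τ ✗.
  V = {[m=o], [n=p], [q]}: π^{-1}(V) = {m, n, o, p, q} ∈ τ ✓.
Open sets in the quotient: τ_Q = {{}, {[m=o], [n=p], [q]}} (2 elements).


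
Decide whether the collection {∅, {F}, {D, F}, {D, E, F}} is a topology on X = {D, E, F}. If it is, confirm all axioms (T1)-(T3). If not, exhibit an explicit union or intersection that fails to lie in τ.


τ IS a topology on X.

Axiom (T1): ∅ ∈ τ? Yes; X ∈ τ? Yes.
Axiom (T2/T3): check pairwise unions and intersections of members of τ.
All pairwise intersections and unions checked — each lies in τ. Therefore τ satisfies (T1), (T2), (T3): it IS a topology on X.


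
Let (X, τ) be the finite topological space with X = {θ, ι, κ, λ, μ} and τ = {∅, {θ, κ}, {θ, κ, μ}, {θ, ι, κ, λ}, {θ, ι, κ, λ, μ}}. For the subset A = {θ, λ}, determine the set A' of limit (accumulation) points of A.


A' = {ι, κ, λ, μ}

For each x ∈ X, list the open sets U ∈ τ with x ∈ U, then check whether U ∩ (A ∖ {x}) ≠ ∅ for every such U.
  x = θ: open {θ, κ} ∋ x has {θ, κ} ∩ (A ∖ {θ}) = ∅, so x is NOT a limit point.
  x = ι: opens ∋ x are {θ, ι, κ, λ}, {θ, ι, κ, λ, μ}; each meets A ∖ {ι}, so x IS a limit point.
  x = κ: opens ∋ x are {θ, κ}, {θ, κ, μ}, {θ, ι, κ, λ}, {θ, ι, κ, λ, μ}; each meets A ∖ {κ}, so x IS a limit point.
  x = λ: opens ∋ x are {θ, ι, κ, λ}, {θ, ι, κ, λ, μ}; each meets A ∖ {λ}, so x IS a limit point.
  x = μ: opens ∋ x are {θ, κ, μ}, {θ, ι, κ, λ, μ}; each meets A ∖ {μ}, so x IS a limit point.
Collecting: A' = {ι, κ, λ, μ}.


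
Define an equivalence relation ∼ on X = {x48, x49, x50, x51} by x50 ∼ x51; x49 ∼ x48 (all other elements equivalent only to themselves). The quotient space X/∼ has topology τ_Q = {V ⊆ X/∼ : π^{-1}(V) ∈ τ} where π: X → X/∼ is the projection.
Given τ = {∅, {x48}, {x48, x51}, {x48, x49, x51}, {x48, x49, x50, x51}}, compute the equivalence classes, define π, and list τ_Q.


X/∼ = {[x48=x49], [x50=x51]}; |τ_Q| = 2.

Equivalence classes: [x48=x49], [x50=x51].
Quotient map π: X → X/∼ sends x48 ↦ [x48=x49], x49 ↦ [x48=x49], x50 ↦ [x50=x51], x51 ↦ [x50=x51].
For each subset V ⊆ X/∼, compute π^{-1}(V) ⊆ X and check whether π^{-1}(V) ∈ τ. V is open in τ_Q iff π^{-1}(V) ∈ τ.
  V = {}: π^{-1}(V) = ∅ ∈ τ ✓.
  V = {[x48=x49]}: π^{-1}(V) = {x48, x49} ∉ τ ✗.
  V = {[x50=x51]}: π^{-1}(V) = {x50, x51} ∉ τ ✗.
  V = {[x48=x49], [x50=x51]}: π^{-1}(V) = {x48, x49, x50, x51} ∈ τ ✓.
Open sets in the quotient: τ_Q = {{}, {[x48=x49], [x50=x51]}} (2 elements).


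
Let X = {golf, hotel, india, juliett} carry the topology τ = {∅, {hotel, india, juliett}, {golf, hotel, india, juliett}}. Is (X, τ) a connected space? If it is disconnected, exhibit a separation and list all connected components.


(X, τ) is connected.

Find clopen sets (U ∈ τ with X ∖ U ∈ τ):
  U = ∅, X ∖ U = {golf, hotel, india, juliett} — both open, so U is clopen.
  U = {golf, hotel, india, juliett}, X ∖ U = ∅ — both open, so U is clopen.
Only trivial clopens (∅ and X) exist, so (X, τ) is connected.
Compute connected components by grouping points that agree on all clopens:
  component: {golf, hotel, india, juliett}


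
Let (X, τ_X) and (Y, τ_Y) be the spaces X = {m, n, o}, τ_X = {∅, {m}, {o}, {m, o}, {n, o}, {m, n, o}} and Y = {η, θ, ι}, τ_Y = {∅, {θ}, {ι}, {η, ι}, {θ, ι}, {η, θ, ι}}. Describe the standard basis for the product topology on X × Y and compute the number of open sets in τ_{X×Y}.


Basis B = {∅ × ∅, {m} × {θ}, {m} × {ι}, {o} × {θ}, {o} × {ι}, {m} × {η, ι}, {m} × {θ, ι}, {m, o} × {θ}, {m, o} × {ι}, {n, o} × {θ}, {n, o} × {ι}, {o} × {η, ι}, {o} × {θ, ι}, {m} × {η, θ, ι}, {m, n, o} × {θ}, {m, n, o} × {ι}, {o} × {η, θ, ι}, {m, o} × {η, ι}, {m, o} × {θ, ι}, {n, o} × {η, ι}, {n, o} × {θ, ι}, {m, o} × {η, θ, ι}, {m, n, o} × {η, ι}, {m, n, o} × {θ, ι}, {n, o} × {η, θ, ι}, {m, n, o} × {η, θ, ι}}; |τ_{X×Y}| = 108.

Enumerate products U × V with U ∈ τ_X, V ∈ τ_Y (deduplicated):
  ∅ × ∅ = {} (∅)
  {m} × {θ} = {(m,θ)}
  {m} × {ι} = {(m,ι)}
  {o} × {θ} = {(o,θ)}
  {o} × {ι} = {(o,ι)}
  {m} × {η, ι} = {(m,η), (m,ι)}
  {m} × {θ, ι} = {(m,θ), (m,ι)}
  {m, o} × {θ} = {(m,θ), (o,θ)}
  {m, o} × {ι} = {(m,ι), (o,ι)}
  {n, o} × {θ} = {(n,θ), (o,θ)}
  {n, o} × {ι} = {(n,ι), (o,ι)}
  {o} × {η, ι} = {(o,η), (o,ι)}
  {o} × {θ, ι} = {(o,θ), (o,ι)}
  {m} × {η, θ, ι} = {(m,η), (m,θ), (m,ι)}
  {m, n, o} × {θ} = {(m,θ), (n,θ), (o,θ)}
  {m, n, o} × {ι} = {(m,ι), (n,ι), (o,ι)}
  {o} × {η, θ, ι} = {(o,η), (o,θ), (o,ι)}
  {m, o} × {η, ι} = {(m,η), (m,ι), (o,η), (o,ι)}
  {m, o} × {θ, ι} = {(m,θ), (m,ι), (o,θ), (o,ι)}
  {n, o} × {η, ι} = {(n,η), (n,ι), (o,η), (o,ι)}
  {n, o} × {θ, ι} = {(n,θ), (n,ι), (o,θ), (o,ι)}
  {m, o} × {η, θ, ι} = {(m,η), (m,θ), (m,ι), (o,η), (o,θ), (o,ι)}
  {m, n, o} × {η, ι} = {(m,η), (m,ι), (n,η), (n,ι), (o,η), (o,ι)}
  {m, n, o} × {θ, ι} = {(m,θ), (m,ι), (n,θ), (n,ι), (o,θ), (o,ι)}
  {n, o} × {η, θ, ι} = {(n,η), (n,θ), (n,ι), (o,η), (o,θ), (o,ι)}
  {m, n, o} × {η, θ, ι} = {(m,η), (m,θ), (m,ι), (n,η), (n,θ), (n,ι), (o,η), (o,θ), (o,ι)}
These 26 distinct sets form the basis B.
Close under arbitrary unions to get τ_{X×Y}; counting gives |τ_{X×Y}| = 108.


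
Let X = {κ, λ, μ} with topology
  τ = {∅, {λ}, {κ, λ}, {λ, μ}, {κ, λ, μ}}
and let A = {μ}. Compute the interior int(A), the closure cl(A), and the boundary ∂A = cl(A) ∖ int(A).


int(A) = ∅, cl(A) = {μ}, ∂A = {μ}.

Closed sets in (X, τ) are complements of opens:
  closed(X, τ) = {∅, {κ}, {μ}, {κ, μ}, {κ, λ, μ}}.
int(A) = ⋃ {U ∈ τ : U ⊆ A}. Opens contained in A: ∅.
Taking the union of these: int(A) = ∅.
cl(A) = ⋂ {C closed : A ⊆ C}. Closed sets containing A: {μ}, {κ, μ}, {κ, λ, μ}.
Intersecting these: cl(A) = {μ}.
∂A = cl(A) ∖ int(A) = {μ} ∖ ∅ = {μ}.


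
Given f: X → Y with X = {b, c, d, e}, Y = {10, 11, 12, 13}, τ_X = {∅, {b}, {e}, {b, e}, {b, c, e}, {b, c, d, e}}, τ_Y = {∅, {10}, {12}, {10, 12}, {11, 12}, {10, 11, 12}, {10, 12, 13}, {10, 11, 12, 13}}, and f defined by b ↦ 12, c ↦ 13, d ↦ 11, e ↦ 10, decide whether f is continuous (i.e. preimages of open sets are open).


f is NOT continuous.

Compute f^{-1}(U) for each U ∈ τ_Y:
  U = ∅: f^{-1}(U) = ∅ ∈ τ_X ✓.
  U = {10}: f^{-1}(U) = {e} ∈ τ_X ✓.
  U = {12}: f^{-1}(U) = {b} ∈ τ_X ✓.
  U = {10, 12}: f^{-1}(U) = {b, e} ∈ τ_X ✓.
  U = {11, 12}: f^{-1}(U) = {b, d} ∉ τ_X ✗.
  U = {10, 11, 12}: f^{-1}(U) = {b, d, e} ∉ τ_X ✗.
  U = {10, 12, 13}: f^{-1}(U) = {b, c, e} ∈ τ_X ✓.
  U = {10, 11, 12, 13}: f^{-1}(U) = {b, c, d, e} ∈ τ_X ✓.
Found U = {11, 12} with f^{-1}(U) = {b, d} not in τ_X. Therefore f is NOT continuous.


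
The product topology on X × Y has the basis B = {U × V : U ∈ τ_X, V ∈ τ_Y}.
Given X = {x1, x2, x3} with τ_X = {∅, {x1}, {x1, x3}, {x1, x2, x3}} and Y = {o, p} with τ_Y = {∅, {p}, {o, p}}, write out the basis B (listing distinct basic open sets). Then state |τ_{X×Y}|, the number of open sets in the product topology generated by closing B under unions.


Basis B = {∅ × ∅, {x1} × {p}, {x1} × {o, p}, {x1, x3} × {p}, {x1, x2, x3} × {p}, {x1, x3} × {o, p}, {x1, x2, x3} × {o, p}}; |τ_{X×Y}| = 10.

Enumerate products U × V with U ∈ τ_X, V ∈ τ_Y (deduplicated):
  ∅ × ∅ = {} (∅)
  {x1} × {p} = {(x1,p)}
  {x1} × {o, p} = {(x1,o), (x1,p)}
  {x1, x3} × {p} = {(x1,p), (x3,p)}
  {x1, x2, x3} × {p} = {(x1,p), (x2,p), (x3,p)}
  {x1, x3} × {o, p} = {(x1,o), (x1,p), (x3,o), (x3,p)}
  {x1, x2, x3} × {o, p} = {(x1,o), (x1,p), (x2,o), (x2,p), (x3,o), (x3,p)}
These 7 distinct sets form the basis B.
Close under arbitrary unions to get τ_{X×Y}; counting gives |τ_{X×Y}| = 10.


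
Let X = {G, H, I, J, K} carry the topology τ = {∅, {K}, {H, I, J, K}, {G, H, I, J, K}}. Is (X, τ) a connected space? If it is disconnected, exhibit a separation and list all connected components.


(X, τ) is connected.

Find clopen sets (U ∈ τ with X ∖ U ∈ τ):
  U = ∅, X ∖ U = {G, H, I, J, K} — both open, so U is clopen.
  U = {G, H, I, J, K}, X ∖ U = ∅ — both open, so U is clopen.
Only trivial clopens (∅ and X) exist, so (X, τ) is connected.
Compute connected components by grouping points that agree on all clopens:
  component: {G, H, I, J, K}


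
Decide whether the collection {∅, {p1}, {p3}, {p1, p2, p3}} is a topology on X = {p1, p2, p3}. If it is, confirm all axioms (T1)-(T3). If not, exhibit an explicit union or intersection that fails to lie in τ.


τ is NOT a topology on X.

Axiom (T1): ∅ ∈ τ? Yes; X ∈ τ? Yes.
Axiom (T2/T3): check pairwise unions and intersections of members of τ.
Counterexample for (T2): {p1} ∪ {p3} = {p1, p3} ∉ τ. Therefore τ is NOT a topology.


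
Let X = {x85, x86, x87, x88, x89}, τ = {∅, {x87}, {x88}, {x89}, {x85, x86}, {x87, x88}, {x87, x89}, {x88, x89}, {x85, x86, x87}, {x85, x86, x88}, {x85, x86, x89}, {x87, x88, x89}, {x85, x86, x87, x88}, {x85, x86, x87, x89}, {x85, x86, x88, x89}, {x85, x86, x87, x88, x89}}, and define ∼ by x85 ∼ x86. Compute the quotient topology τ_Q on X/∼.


X/∼ = {[x85=x86], [x87], [x88], [x89]}; |τ_Q| = 16.

Equivalence classes: [x85=x86], [x87], [x88], [x89].
Quotient map π: X → X/∼ sends x85 ↦ [x85=x86], x86 ↦ [x85=x86], x87 ↦ [x87], x88 ↦ [x88], x89 ↦ [x89].
For each subset V ⊆ X/∼, compute π^{-1}(V) ⊆ X and check whether π^{-1}(V) ∈ τ. V is open in τ_Q iff π^{-1}(V) ∈ τ.
  V = {}: π^{-1}(V) = ∅ ∈ τ ✓.
  V = {[x85=x86]}: π^{-1}(V) = {x85, x86} ∈ τ ✓.
  V = {[x87]}: π^{-1}(V) = {x87} ∈ τ ✓.
  V = {[x85=x86], [x87]}: π^{-1}(V) = {x85, x86, x87} ∈ τ ✓.
  V = {[x88]}: π^{-1}(V) = {x88} ∈ τ ✓.
  V = {[x85=x86], [x88]}: π^{-1}(V) = {x85, x86, x88} ∈ τ ✓.
  V = {[x87], [x88]}: π^{-1}(V) = {x87, x88} ∈ τ ✓.
  V = {[x85=x86], [x87], [x88]}: π^{-1}(V) = {x85, x86, x87, x88} ∈ τ ✓.
  V = {[x89]}: π^{-1}(V) = {x89} ∈ τ ✓.
  V = {[x85=x86], [x89]}: π^{-1}(V) = {x85, x86, x89} ∈ τ ✓.
  V = {[x87], [x89]}: π^{-1}(V) = {x87, x89} ∈ τ ✓.
  V = {[x85=x86], [x87], [x89]}: π^{-1}(V) = {x85, x86, x87, x89} ∈ τ ✓.
  V = {[x88], [x89]}: π^{-1}(V) = {x88, x89} ∈ τ ✓.
  V = {[x85=x86], [x88], [x89]}: π^{-1}(V) = {x85, x86, x88, x89} ∈ τ ✓.
  V = {[x87], [x88], [x89]}: π^{-1}(V) = {x87, x88, x89} ∈ τ ✓.
  V = {[x85=x86], [x87], [x88], [x89]}: π^{-1}(V) = {x85, x86, x87, x88, x89} ∈ τ ✓.
Open sets in the quotient: τ_Q = {{}, {[x85=x86]}, {[x87]}, {[x85=x86], [x87]}, {[x88]}, {[x85=x86], [x88]}, {[x87], [x88]}, {[x85=x86], [x87], [x88]}, {[x89]}, {[x85=x86], [x89]}, {[x87], [x89]}, {[x85=x86], [x87], [x89]}, {[x88], [x89]}, {[x85=x86], [x88], [x89]}, {[x87], [x88], [x89]}, {[x85=x86], [x87], [x88], [x89]}} (16 elements).


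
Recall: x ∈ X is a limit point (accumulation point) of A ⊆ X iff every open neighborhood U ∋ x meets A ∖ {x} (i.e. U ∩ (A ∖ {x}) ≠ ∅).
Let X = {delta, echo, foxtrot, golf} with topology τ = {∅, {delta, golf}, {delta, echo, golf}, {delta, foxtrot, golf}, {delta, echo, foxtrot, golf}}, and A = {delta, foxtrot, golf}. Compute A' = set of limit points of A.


A' = {delta, echo, foxtrot, golf}

For each x ∈ X, list the open sets U ∈ τ with x ∈ U, then check whether U ∩ (A ∖ {x}) ≠ ∅ for every such U.
  x = delta: opens ∋ x are {delta, golf}, {delta, echo, golf}, {delta, foxtrot, golf}, {delta, echo, foxtrot, golf}; each meets A ∖ {delta}, so x IS a limit point.
  x = echo: opens ∋ x are {delta, echo, golf}, {delta, echo, foxtrot, golf}; each meets A ∖ {echo}, so x IS a limit point.
  x = foxtrot: opens ∋ x are {delta, foxtrot, golf}, {delta, echo, foxtrot, golf}; each meets A ∖ {foxtrot}, so x IS a limit point.
  x = golf: opens ∋ x are {delta, golf}, {delta, echo, golf}, {delta, foxtrot, golf}, {delta, echo, foxtrot, golf}; each meets A ∖ {golf}, so x IS a limit point.
Collecting: A' = {delta, echo, foxtrot, golf}.


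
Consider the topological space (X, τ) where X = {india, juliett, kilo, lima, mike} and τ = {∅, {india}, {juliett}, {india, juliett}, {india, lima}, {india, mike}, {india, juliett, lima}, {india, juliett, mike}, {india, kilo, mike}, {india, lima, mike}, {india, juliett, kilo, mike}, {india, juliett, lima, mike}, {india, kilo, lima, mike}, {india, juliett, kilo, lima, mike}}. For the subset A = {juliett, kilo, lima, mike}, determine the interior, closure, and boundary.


int(A) = {juliett}, cl(A) = {juliett, kilo, lima, mike}, ∂A = {kilo, lima, mike}.

Closed sets in (X, τ) are complements of opens:
  closed(X, τ) = {∅, {juliett}, {kilo}, {lima}, {juliett, kilo}, {juliett, lima}, {kilo, lima}, {kilo, mike}, {juliett, kilo, lima}, {juliett, kilo, mike}, {kilo, lima, mike}, {india, kilo, lima, mike}, {juliett, kilo, lima, mike}, {india, juliett, kilo, lima, mike}}.
int(A) = ⋃ {U ∈ τ : U ⊆ A}. Opens contained in A: ∅, {juliett}.
Taking the union of these: int(A) = {juliett}.
cl(A) = ⋂ {C closed : A ⊆ C}. Closed sets containing A: {juliett, kilo, lima, mike}, {india, juliett, kilo, lima, mike}.
Intersecting these: cl(A) = {juliett, kilo, lima, mike}.
∂A = cl(A) ∖ int(A) = {juliett, kilo, lima, mike} ∖ {juliett} = {kilo, lima, mike}.
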